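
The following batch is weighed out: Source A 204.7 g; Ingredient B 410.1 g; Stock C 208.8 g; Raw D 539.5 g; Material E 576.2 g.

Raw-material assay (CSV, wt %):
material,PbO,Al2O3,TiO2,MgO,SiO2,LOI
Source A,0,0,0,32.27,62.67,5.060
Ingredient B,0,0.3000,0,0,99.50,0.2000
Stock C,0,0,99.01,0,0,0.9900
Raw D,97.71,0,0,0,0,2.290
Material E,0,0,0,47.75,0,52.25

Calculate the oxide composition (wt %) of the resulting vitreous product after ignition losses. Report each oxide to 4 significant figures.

Glass mass = 1613 g (batch 1939 − LOI 326.7).
Composition: PbO 32.69%, Al2O3 0.07629%, TiO2 12.82%, MgO 21.16%, SiO2 33.26%

The intermediate values are printed with 4-significant-digit rounding across the worked steps — the whole derivation holds full float precision through the solve — every reported number receives exactly one rounding. All derived quantities, including five oxide percentages, LOI, yield, the totals, glass mass, are carried from the batch weights per 1613 g of glass in full precision as written in either problem or answer.
Oxide masses out of the charge:
  PbO: 539.5·0.9771 = 527.1 g
  Al2O3: 410.1·0.003000 = 1.230 g
  TiO2: 208.8·0.9901 = 206.7 g
  MgO: 204.7·0.3227 + 576.2·0.4775 = 341.2 g
  SiO2: 204.7·0.6267 + 410.1·0.9950 = 536.3 g
LOI: 204.7·0.05060 + 410.1·0.002000 + 208.8·0.009900 + 539.5·0.02290 + 576.2·0.5225 = 326.7 g
The glass mass, total less LOI, = 1939 − 326.7 = 1613 g (= Σ oxide masses)
wt % = oxide mass / glass mass × 100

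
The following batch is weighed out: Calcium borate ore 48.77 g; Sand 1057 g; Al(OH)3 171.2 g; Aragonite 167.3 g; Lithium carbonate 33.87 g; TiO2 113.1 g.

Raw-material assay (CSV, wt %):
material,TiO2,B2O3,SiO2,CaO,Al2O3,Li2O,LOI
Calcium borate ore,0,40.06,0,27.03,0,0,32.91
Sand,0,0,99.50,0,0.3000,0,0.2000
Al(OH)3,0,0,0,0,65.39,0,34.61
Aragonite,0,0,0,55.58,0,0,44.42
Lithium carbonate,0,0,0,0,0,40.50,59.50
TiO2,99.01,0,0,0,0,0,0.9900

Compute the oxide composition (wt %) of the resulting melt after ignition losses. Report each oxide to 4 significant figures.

Glass mass = 1418 g (batch 1591 − LOI 173.0).
Composition: TiO2 7.896%, B2O3 1.378%, SiO2 74.16%, CaO 7.486%, Al2O3 8.117%, Li2O 0.9672%

Mid-chain values are displayed rounded to 4 significant digits at each printed step; all arithmetic holds exact precision throughout. Each reported figure is rounded only once; the derived quantities, including six oxide percentages, the yield, ignition loss, totals, net glass mass, are carried using the weight values on 1418 g of glass in full float precision, as set out in either problem or answer.
Oxide-by-oxide delivered mass:
  TiO2: 113.1·0.9901 = 112.0 g
  B2O3: 48.77·0.4006 = 19.54 g
  SiO2: 1057·0.9950 = 1052 g
  CaO: 48.77·0.2703 + 167.3·0.5558 = 106.2 g
  Al2O3: 1057·0.003000 + 171.2·0.6539 = 115.1 g
  Li2O: 33.87·0.4050 = 13.72 g
LOI: 48.77·0.3291 + 1057·0.002000 + 171.2·0.3461 + 167.3·0.4442 + 33.87·0.5950 + 113.1·0.009900 = 173.0 g
Glass = total batch minus LOI = 1591 − 173.0 = 1418 g (consistent with Σ oxide mass)
each oxide over glass, ×100, is wt %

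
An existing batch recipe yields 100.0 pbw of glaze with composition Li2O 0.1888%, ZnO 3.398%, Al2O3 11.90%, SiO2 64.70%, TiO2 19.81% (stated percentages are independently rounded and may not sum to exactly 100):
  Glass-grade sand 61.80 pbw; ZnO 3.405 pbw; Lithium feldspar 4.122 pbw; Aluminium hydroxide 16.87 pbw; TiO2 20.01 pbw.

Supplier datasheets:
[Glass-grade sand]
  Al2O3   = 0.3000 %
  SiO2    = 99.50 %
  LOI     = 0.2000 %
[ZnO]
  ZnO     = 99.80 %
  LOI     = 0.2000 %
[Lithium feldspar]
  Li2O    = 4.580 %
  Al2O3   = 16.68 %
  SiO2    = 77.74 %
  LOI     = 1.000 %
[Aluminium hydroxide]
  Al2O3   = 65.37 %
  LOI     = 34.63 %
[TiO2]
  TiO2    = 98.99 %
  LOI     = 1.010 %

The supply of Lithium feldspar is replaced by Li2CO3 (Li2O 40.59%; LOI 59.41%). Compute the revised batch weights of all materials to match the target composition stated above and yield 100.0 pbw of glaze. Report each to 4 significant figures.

Revised batch per 100.0 pbw glaze:
  Glass-grade sand: 65.03 pbw
  ZnO: 3.405 pbw
  Li2CO3: 0.4651 pbw
  Aluminium hydroxide: 17.91 pbw
  TiO2: 20.01 pbw
Total batch = 106.8 pbw; LOI loss = 6.818 pbw

The working math carries full float precision from first step to last — mid-chain values are displayed, rounded to 4 significant figures, in the printout; every reported number sees exactly one rounding. All derived quantities (glass mass, the totals, five oxide percentages, yield, LOI) are rebuilt using the weight values on 100.0 pbw of glass at exact precision as quoted within problem or answer.
The oxide mass targets at 100.0 pbw glaze:
  Li2O: 0.1888% × 100.0 = 0.1888 pbw
  ZnO: 3.398% × 100.0 = 3.398 pbw
  Al2O3: 11.90% × 100.0 = 11.90 pbw
  SiO2: 64.70% × 100.0 = 64.70 pbw
  TiO2: 19.81% × 100.0 = 19.81 pbw
Per-oxide balance check given the weights on record, for the quoted basis mass (target by target, the sums agree inside rounding margins):
  Li2O: 0.4651·0.4059 = 0.1888 pbw (target 0.1888 pbw)
  ZnO: 3.405·0.9980 = 3.398 pbw (target 3.398 pbw)
  Al2O3: 65.03·0.003000 + 17.91·0.6537 = 11.90 pbw (target 11.90 pbw)
  SiO2: 65.03·0.9950 = 64.70 pbw (target 64.70 pbw)
  TiO2: 20.01·0.9899 = 19.81 pbw (target 19.81 pbw)
Glass mass check: total batch − LOI = 100.0 pbw (summing oxide targets gives 100.0 pbw; with the basis standing at 100.0 pbw — rounding explains the deltas).
Adding the batch up: Σ batch = 106.8 pbw; the LOI term Σ batch·LOI equals 6.818 pbw; glass ÷ batch gives a yield of 93.62%.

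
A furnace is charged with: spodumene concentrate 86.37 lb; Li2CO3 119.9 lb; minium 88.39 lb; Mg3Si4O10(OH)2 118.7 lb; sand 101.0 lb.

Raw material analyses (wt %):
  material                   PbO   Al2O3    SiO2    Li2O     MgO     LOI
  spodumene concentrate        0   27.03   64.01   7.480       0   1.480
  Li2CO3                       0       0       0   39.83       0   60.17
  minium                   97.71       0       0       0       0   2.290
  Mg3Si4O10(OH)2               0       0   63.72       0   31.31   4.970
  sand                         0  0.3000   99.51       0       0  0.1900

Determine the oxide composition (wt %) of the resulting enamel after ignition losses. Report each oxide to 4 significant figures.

Glass mass = 432.8 lb (batch 514.4 − LOI 81.54).
Composition: PbO 19.95%, Al2O3 5.464%, SiO2 53.47%, Li2O 12.53%, MgO 8.587%

Every computation runs at exact precision all the way through; in-progress results are displayed rounded to four significant figures alongside each step — every reported value receives exactly one rounding — all derived quantities (the five compositions, the totals, LOI, glass mass, yield) are carried starting from the weights at 432.8 lb of glass in exact precision, as written in question or answer.
Delivered oxide masses:
  PbO: 88.39·0.9771 = 86.37 lb
  Al2O3: 86.37·0.2703 + 101.0·0.003000 = 23.65 lb
  SiO2: 86.37·0.6401 + 118.7·0.6372 + 101.0·0.9951 = 231.4 lb
  Li2O: 86.37·0.07480 + 119.9·0.3983 = 54.22 lb
  MgO: 118.7·0.3131 = 37.16 lb
LOI: 86.37·0.01480 + 119.9·0.6017 + 88.39·0.02290 + 118.7·0.04970 + 101.0·0.001900 = 81.54 lb
Glass = total batch minus LOI = 514.4 − 81.54 = 432.8 lb (equal to the oxide-mass sum)
each wt % is 100 × oxide ÷ glass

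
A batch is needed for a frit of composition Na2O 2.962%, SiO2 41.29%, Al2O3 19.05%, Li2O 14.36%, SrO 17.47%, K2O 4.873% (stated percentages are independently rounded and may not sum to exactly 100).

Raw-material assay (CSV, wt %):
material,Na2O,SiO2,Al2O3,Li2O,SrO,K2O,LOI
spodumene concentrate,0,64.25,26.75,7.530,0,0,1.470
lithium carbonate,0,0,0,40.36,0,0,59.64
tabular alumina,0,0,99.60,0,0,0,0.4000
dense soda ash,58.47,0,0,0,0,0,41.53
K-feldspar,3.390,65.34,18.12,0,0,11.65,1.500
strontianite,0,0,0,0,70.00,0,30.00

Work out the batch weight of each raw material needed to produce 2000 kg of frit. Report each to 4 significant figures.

The whole derivation carries exact precision at all times — in-progress results are shown rounded to four significant figures when written out. Each reported figure takes a single rounding. Derived quantities are computed in exact precision (the totals, the yield, the six compositions, glass mass, ignition loss) from the batch weights on 2000 kg of glass as given in the problem or answer text.
Per-oxide target masses for 2000 kg frit:
  Na2O: 2.962% × 2000 = 59.24 kg
  SiO2: 41.29% × 2000 = 825.8 kg
  Al2O3: 19.05% × 2000 = 381.0 kg
  Li2O: 14.36% × 2000 = 287.2 kg
  SrO: 17.47% × 2000 = 349.4 kg
  K2O: 4.873% × 2000 = 97.46 kg
Mass-balance tally per oxide from the weights as reported, on the stated basis (sum by sum, the targets are met up to rounding of the answer):
  Na2O: 52.81·0.5847 + 836.6·0.03390 = 59.24 kg (target 59.24 kg)
  SiO2: 434.5·0.6425 + 836.6·0.6534 = 825.8 kg (target 825.8 kg)
  Al2O3: 434.5·0.2675 + 113.6·0.9960 + 836.6·0.1812 = 381.0 kg (target 381.0 kg)
  Li2O: 434.5·0.07530 + 630.5·0.4036 = 287.2 kg (target 287.2 kg)
  SrO: 499.1·0.7000 = 349.4 kg (target 349.4 kg)
  K2O: 836.6·0.1165 = 97.46 kg (target 97.46 kg)
The glass-mass cross-check: whole batch net of LOI = 2000 kg (targets for the oxides total 2000 kg; basis as stated: 2000 kg — any gap is answer rounding).
Total batch = Σ batch = 2567 kg; LOI removed, Σ of batch·LOI: 567.1 kg; the yield ratio, glass ÷ batch: 77.91%.

Batch per 2000 kg frit:
  spodumene concentrate: 434.5 kg
  lithium carbonate: 630.5 kg
  tabular alumina: 113.6 kg
  dense soda ash: 52.81 kg
  K-feldspar: 836.6 kg
  strontianite: 499.1 kg
Total batch = 2567 kg; LOI loss = 567.1 kg; yield = 77.91%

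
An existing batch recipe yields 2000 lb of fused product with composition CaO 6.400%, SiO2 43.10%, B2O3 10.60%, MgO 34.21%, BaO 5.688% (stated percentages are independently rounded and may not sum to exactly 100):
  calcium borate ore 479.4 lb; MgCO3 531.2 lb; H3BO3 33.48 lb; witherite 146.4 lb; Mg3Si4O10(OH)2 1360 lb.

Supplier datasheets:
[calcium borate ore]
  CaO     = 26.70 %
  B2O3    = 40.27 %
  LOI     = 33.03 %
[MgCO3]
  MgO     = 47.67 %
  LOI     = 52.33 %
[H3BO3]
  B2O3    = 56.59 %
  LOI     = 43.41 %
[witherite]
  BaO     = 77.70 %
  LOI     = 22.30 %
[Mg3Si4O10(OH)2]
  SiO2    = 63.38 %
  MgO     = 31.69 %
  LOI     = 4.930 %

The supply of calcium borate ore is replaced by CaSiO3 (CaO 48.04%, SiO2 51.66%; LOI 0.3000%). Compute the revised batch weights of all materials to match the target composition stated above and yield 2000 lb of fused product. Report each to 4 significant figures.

Revised batch per 2000 lb fused product:
  CaSiO3: 266.4 lb
  MgCO3: 675.5 lb
  H3BO3: 374.6 lb
  witherite: 146.4 lb
  Mg3Si4O10(OH)2: 1143 lb
Total batch = 2606 lb; LOI loss = 605.9 lb

Working values are printed rounded to 4 significant figures when written out; the working math carries full float precision at all times — every reported value is rounded a single time. Derived quantities, which include yield, the totals, LOI, net glass mass, five oxide percentages, are computed at full precision, as set out in question or answer, starting from the weights at 2000 lb of glass.
Oxide-by-oxide targets in 2000 lb fused product:
  CaO: 6.400% × 2000 = 128.0 lb
  SiO2: 43.10% × 2000 = 862.0 lb
  B2O3: 10.60% × 2000 = 212.0 lb
  MgO: 34.21% × 2000 = 684.2 lb
  BaO: 5.688% × 2000 = 113.8 lb
Oxide-by-oxide audit working from each reported weight, for the quoted basis mass (every target is met by its sum up to rounding of the answer):
  CaO: 266.4·0.4804 = 128.0 lb (target 128.0 lb)
  SiO2: 266.4·0.5166 + 1143·0.6338 = 862.1 lb (target 862.0 lb)
  B2O3: 374.6·0.5659 = 212.0 lb (target 212.0 lb)
  MgO: 675.5·0.4767 + 1143·0.3169 = 684.2 lb (target 684.2 lb)
  BaO: 146.4·0.7770 = 113.8 lb (target 113.8 lb)
Mass balance on the glass: total batch − LOI = 2000 lb (per-oxide target masses sum to 2000 lb; the stated basis being 2000 lb — a pure rounding effect).
Adding the batch up: Σ batch = 2606 lb; the LOI term Σ batch·LOI equals 605.9 lb; yield, glass over the total, = 76.75%.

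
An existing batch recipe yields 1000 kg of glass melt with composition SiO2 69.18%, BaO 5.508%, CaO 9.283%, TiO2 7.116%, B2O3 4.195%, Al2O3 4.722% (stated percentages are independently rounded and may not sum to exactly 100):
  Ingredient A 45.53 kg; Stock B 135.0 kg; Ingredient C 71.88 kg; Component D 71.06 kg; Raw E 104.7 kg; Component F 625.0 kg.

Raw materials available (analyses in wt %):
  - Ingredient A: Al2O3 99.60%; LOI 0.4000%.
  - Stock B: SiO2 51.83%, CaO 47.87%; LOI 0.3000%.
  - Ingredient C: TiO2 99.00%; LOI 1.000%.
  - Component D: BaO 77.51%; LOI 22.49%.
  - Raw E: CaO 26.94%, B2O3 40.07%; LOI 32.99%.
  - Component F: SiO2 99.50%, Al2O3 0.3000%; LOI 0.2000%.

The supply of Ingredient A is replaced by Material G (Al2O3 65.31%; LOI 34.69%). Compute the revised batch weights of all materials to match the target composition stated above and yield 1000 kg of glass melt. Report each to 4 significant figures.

Working values are shown rounded to 4 significant digits on the page — the working math carries full float precision from first step to last. A single rounding finalizes each reported figure. The derived quantities are computed in full precision (the six compositions, LOI, net glass mass, the totals, yield) from the weighed amounts for 1000 kg of glass as set out in the question or the answer.
Oxide mass targets, per 1000 kg glass melt:
  SiO2: 69.18% × 1000 = 691.8 kg
  BaO: 5.508% × 1000 = 55.08 kg
  CaO: 9.283% × 1000 = 92.83 kg
  TiO2: 7.116% × 1000 = 71.16 kg
  B2O3: 4.195% × 1000 = 41.95 kg
  Al2O3: 4.722% × 1000 = 47.22 kg
Oxide-by-oxide audit from the weights as reported, under the basis named above (delivered sums recover each target inside rounding margins):
  SiO2: 135.0·0.5183 + 625.0·0.9950 = 691.8 kg (target 691.8 kg)
  BaO: 71.06·0.7751 = 55.08 kg (target 55.08 kg)
  CaO: 135.0·0.4787 + 104.7·0.2694 = 92.83 kg (target 92.83 kg)
  TiO2: 71.88·0.9900 = 71.16 kg (target 71.16 kg)
  B2O3: 104.7·0.4007 = 41.95 kg (target 41.95 kg)
  Al2O3: 69.43·0.6531 + 625.0·0.003000 = 47.22 kg (target 47.22 kg)
The glass-mass cross-check: net batch after ignition = 1000 kg (targets for the oxides total 1000 kg; against the stated basis, 1000 kg — gaps are rounding artifacts).
Batch grand total — Σ batch = 1077 kg; the LOI term Σ batch·LOI equals 76.98 kg; glass ÷ batch gives a yield of 92.85%.

Revised batch per 1000 kg glass melt:
  Material G: 69.43 kg
  Stock B: 135.0 kg
  Ingredient C: 71.88 kg
  Component D: 71.06 kg
  Raw E: 104.7 kg
  Component F: 625.0 kg
Total batch = 1077 kg; LOI loss = 76.98 kg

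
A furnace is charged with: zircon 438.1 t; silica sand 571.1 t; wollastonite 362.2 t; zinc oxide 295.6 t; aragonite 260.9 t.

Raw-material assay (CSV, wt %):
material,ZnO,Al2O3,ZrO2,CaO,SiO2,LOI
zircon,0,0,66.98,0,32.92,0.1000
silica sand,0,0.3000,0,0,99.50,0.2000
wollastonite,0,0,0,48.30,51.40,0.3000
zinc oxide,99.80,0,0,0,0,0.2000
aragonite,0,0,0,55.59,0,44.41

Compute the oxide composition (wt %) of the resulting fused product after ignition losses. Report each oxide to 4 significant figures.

Glass mass = 1809 t (batch 1928 − LOI 119.1).
Composition: ZnO 16.31%, Al2O3 0.09472%, ZrO2 16.22%, CaO 17.69%, SiO2 49.68%

Each numeric step keeps full float precision through every step — values along the way are shown, rounded to 4 significant digits, alongside each step. Each reported value is rounded a single time; the derived quantities (the totals, net glass mass, the five compositions, ignition loss, the yield) are carried using the weight values at 1809 t of glass at exact precision, as written in question or answer.
Per-oxide mass from batch:
  ZnO: 295.6·0.9980 = 295.0 t
  Al2O3: 571.1·0.003000 = 1.713 t
  ZrO2: 438.1·0.6698 = 293.4 t
  CaO: 362.2·0.4830 + 260.9·0.5559 = 320.0 t
  SiO2: 438.1·0.3292 + 571.1·0.9950 + 362.2·0.5140 = 898.6 t
LOI: 438.1·0.001000 + 571.1·0.002000 + 362.2·0.003000 + 295.6·0.002000 + 260.9·0.4441 = 119.1 t
The glass mass, total less LOI, = 1928 − 119.1 = 1809 t (equal to the oxide-mass sum)
percent share: oxide ÷ glass, ×100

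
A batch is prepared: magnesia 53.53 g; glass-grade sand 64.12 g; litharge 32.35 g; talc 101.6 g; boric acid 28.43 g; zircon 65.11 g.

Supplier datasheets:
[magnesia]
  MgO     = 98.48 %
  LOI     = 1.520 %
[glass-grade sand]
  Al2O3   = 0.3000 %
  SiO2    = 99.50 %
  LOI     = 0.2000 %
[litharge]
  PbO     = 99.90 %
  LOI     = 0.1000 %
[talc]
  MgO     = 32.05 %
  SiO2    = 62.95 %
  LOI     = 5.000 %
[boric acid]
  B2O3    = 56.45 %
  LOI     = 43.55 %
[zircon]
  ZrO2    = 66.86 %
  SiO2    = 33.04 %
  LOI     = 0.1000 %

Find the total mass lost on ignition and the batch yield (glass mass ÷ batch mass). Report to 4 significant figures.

LOI loss = 18.50 g; glass = 326.6 g; yield = 94.64%

Values along the way are printed (rounded to 4 significant figures) at each printed step — all internal work keeps full precision from start to finish — every reported value undergoes a single rounding — derived quantities are carried using the weight values at 326.6 g of glass in full float precision (six oxide percentages, glass mass, totals, ignition loss, the yield), exactly as shown in question or answer.
Ignition loss by material:
  magnesia: 53.53 × 0.01520 = 0.8137 g
  glass-grade sand: 64.12 × 0.002000 = 0.1282 g
  litharge: 32.35 × 0.001000 = 0.03235 g
  talc: 101.6 × 0.05000 = 5.080 g
  boric acid: 28.43 × 0.4355 = 12.38 g
  zircon: 65.11 × 0.001000 = 0.06511 g
Total LOI = 18.50 g
Glass = batch − LOI = 345.1 − 18.50 = 326.6 g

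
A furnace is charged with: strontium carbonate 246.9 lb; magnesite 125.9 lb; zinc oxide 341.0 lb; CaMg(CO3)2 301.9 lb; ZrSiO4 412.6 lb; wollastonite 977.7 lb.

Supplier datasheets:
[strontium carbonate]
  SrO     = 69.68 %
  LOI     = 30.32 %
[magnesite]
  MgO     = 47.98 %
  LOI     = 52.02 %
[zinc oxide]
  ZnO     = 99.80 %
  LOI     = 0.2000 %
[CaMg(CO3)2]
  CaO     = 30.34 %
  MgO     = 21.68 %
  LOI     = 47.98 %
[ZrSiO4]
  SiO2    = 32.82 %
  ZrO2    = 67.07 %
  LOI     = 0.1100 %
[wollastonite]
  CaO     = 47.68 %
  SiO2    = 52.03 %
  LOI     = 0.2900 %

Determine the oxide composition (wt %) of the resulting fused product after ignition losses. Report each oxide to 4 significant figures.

All arithmetic maintains exact precision end to end; working values are displayed rounded off to 4 significant figures across the worked steps. Each reported number is rounded exactly once; all derived quantities, including glass mass, the six compositions, the yield, the totals, LOI, are recomputed from the batch weights for 2117 lb of glass at full precision, precisely as stated by the question or the answer.
Per-oxide mass from batch:
  SrO: 246.9·0.6968 = 172.0 lb
  CaO: 301.9·0.3034 + 977.7·0.4768 = 557.8 lb
  SiO2: 412.6·0.3282 + 977.7·0.5203 = 644.1 lb
  MgO: 125.9·0.4798 + 301.9·0.2168 = 125.9 lb
  ZnO: 341.0·0.9980 = 340.3 lb
  ZrO2: 412.6·0.6707 = 276.7 lb
LOI: 246.9·0.3032 + 125.9·0.5202 + 341.0·0.002000 + 301.9·0.4798 + 412.6·0.001100 + 977.7·0.002900 = 289.2 lb
batch − LOI leaves glass = 2406 − 289.2 = 2117 lb (= the summed oxide contributions)
percent by weight: oxide/glass ×100

Glass mass = 2117 lb (batch 2406 − LOI 289.2).
Composition: SrO 8.127%, CaO 26.35%, SiO2 30.43%, MgO 5.946%, ZnO 16.08%, ZrO2 13.07%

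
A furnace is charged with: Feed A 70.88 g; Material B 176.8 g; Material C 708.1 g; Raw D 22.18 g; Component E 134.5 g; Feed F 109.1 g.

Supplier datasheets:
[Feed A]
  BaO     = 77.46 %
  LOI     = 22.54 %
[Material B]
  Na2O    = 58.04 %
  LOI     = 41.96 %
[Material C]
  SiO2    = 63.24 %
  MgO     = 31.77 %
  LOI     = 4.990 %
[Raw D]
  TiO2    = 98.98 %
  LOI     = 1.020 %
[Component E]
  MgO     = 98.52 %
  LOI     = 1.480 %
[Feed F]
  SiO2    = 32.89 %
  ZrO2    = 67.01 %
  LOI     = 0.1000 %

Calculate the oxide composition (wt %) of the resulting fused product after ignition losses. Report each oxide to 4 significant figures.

Glass mass = 1094 g (batch 1222 − LOI 127.8).
Composition: Na2O 9.382%, TiO2 2.007%, BaO 5.020%, SiO2 44.22%, MgO 32.68%, ZrO2 6.684%

Mid-chain values are rounded off to 4 significant figures when displayed; the whole derivation runs at full float precision throughout. Each reported number takes a single rounding; derived quantities are re-derived at full precision (the totals, yield, ignition loss, net glass mass, six oxide percentages) from the weighed amounts at 1094 g of glass, as quoted within either problem or answer.
Mass of each oxide from the mix:
  Na2O: 176.8·0.5804 = 102.6 g
  TiO2: 22.18·0.9898 = 21.95 g
  BaO: 70.88·0.7746 = 54.90 g
  SiO2: 708.1·0.6324 + 109.1·0.3289 = 483.7 g
  MgO: 708.1·0.3177 + 134.5·0.9852 = 357.5 g
  ZrO2: 109.1·0.6701 = 73.11 g
LOI: 70.88·0.2254 + 176.8·0.4196 + 708.1·0.04990 + 22.18·0.01020 + 134.5·0.01480 + 109.1·0.001000 = 127.8 g
batch − LOI leaves glass = 1222 − 127.8 = 1094 g (= Σ oxide masses)
each oxide over glass, ×100, is wt %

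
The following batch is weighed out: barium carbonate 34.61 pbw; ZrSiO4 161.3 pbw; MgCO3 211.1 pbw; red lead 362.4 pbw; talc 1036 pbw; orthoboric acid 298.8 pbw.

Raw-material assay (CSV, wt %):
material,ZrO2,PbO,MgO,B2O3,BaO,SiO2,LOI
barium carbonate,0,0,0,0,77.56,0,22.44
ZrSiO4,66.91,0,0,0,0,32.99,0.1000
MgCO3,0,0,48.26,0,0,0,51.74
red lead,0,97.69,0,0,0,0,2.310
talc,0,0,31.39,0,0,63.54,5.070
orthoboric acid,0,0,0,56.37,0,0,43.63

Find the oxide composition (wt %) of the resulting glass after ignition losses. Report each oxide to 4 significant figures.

Glass mass = 1796 pbw (batch 2104 − LOI 308.4).
Composition: ZrO2 6.010%, PbO 19.71%, MgO 23.78%, B2O3 9.379%, BaO 1.495%, SiO2 39.62%

The whole derivation carries full precision in all steps. In-progress results are shown rounded to four significant figures between the steps. Every reported result receives exactly one rounding — derived quantities (the totals, the yield, net glass mass, the six compositions, LOI) are computed from the batch weights per 1796 pbw of glass at exact precision, precisely as stated by the problem or the answer.
Mass of each oxide from the mix:
  ZrO2: 161.3·0.6691 = 107.9 pbw
  PbO: 362.4·0.9769 = 354.0 pbw
  MgO: 211.1·0.4826 + 1036·0.3139 = 427.1 pbw
  B2O3: 298.8·0.5637 = 168.4 pbw
  BaO: 34.61·0.7756 = 26.84 pbw
  SiO2: 161.3·0.3299 + 1036·0.6354 = 711.5 pbw
LOI: 34.61·0.2244 + 161.3·0.001000 + 211.1·0.5174 + 362.4·0.02310 + 1036·0.05070 + 298.8·0.4363 = 308.4 pbw
The glass mass, total less LOI, = 2104 − 308.4 = 1796 pbw (consistent with Σ oxide mass)
percent share: oxide ÷ glass, ×100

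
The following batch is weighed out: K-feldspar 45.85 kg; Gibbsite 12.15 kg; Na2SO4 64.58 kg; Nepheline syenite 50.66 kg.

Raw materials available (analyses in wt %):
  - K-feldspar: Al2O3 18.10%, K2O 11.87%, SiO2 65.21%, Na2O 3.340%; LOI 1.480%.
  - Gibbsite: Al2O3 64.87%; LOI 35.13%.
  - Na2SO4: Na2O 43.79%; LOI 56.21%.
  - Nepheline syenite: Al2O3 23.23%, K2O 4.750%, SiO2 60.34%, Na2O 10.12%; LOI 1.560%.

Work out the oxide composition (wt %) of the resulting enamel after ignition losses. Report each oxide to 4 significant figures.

Glass mass = 131.2 kg (batch 173.2 − LOI 42.04).
Composition: Al2O3 21.30%, K2O 5.982%, SiO2 46.09%, Na2O 26.63%

Values along the way are displayed rounded off to 4 significant figures at each printed step; every computation holds full float precision through the solve — every reported value is rounded only once; derived quantities are recomputed in exact precision (LOI, the yield, the four compositions, the totals, glass mass) from the batch weights on 131.2 kg of glass, as written in problem or answer.
Oxide masses out of the charge:
  Al2O3: 45.85·0.1810 + 12.15·0.6487 + 50.66·0.2323 = 27.95 kg
  K2O: 45.85·0.1187 + 50.66·0.04750 = 7.849 kg
  SiO2: 45.85·0.6521 + 50.66·0.6034 = 60.47 kg
  Na2O: 45.85·0.03340 + 64.58·0.4379 + 50.66·0.1012 = 34.94 kg
LOI: 45.85·0.01480 + 12.15·0.3513 + 64.58·0.5621 + 50.66·0.01560 = 42.04 kg
batch − LOI leaves glass = 173.2 − 42.04 = 131.2 kg (= the summed oxide contributions)
wt % = oxide mass / glass mass × 100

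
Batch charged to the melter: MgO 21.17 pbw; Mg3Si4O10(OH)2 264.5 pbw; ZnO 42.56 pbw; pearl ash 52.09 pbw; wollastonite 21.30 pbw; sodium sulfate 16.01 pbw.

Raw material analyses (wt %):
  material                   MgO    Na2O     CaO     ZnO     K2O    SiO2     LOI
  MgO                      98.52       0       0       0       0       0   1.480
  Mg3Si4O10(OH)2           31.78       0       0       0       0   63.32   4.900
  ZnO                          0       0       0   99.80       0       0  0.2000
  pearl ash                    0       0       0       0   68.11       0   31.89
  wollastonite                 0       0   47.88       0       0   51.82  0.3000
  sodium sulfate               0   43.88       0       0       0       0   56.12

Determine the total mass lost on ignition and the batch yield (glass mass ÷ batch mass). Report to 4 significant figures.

Full float precision is carried all the way through. Working values are displayed, with 4-significant-digit rounding, as written — every reported value undergoes a single rounding — the derived quantities (LOI, glass mass, yield, the totals, the six compositions) are re-derived starting from the weights on 378.6 pbw of glass in full precision, exactly as shown in the question or the answer.
Ignition loss by material:
  MgO: 21.17 × 0.01480 = 0.3133 pbw
  Mg3Si4O10(OH)2: 264.5 × 0.04900 = 12.96 pbw
  ZnO: 42.56 × 0.002000 = 0.08512 pbw
  pearl ash: 52.09 × 0.3189 = 16.61 pbw
  wollastonite: 21.30 × 0.003000 = 0.06390 pbw
  sodium sulfate: 16.01 × 0.5612 = 8.985 pbw
Total LOI = 39.02 pbw
Glass = batch − LOI = 417.6 − 39.02 = 378.6 pbw

LOI loss = 39.02 pbw; glass = 378.6 pbw; yield = 90.66%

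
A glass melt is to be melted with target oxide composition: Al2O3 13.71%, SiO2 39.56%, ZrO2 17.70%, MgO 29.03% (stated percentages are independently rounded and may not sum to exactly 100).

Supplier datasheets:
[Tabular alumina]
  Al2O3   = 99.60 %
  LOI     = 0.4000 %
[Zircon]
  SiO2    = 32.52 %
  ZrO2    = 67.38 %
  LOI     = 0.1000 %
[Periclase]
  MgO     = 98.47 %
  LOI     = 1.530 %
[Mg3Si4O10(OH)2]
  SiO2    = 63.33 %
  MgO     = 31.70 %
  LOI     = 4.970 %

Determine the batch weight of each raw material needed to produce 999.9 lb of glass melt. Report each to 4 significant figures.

The intermediate values are shown (rounded to 4 significant digits) alongside each step; all arithmetic maintains full float precision in every operation — a single rounding finalizes every reported figure; derived quantities (glass mass, totals, four oxide percentages, yield, ignition loss) are re-derived from the batch weights at 999.9 lb of glass in exact precision precisely as stated by question or answer.
Oxide-by-oxide targets in 999.9 lb glass melt:
  Al2O3: 13.71% × 999.9 = 137.1 lb
  SiO2: 39.56% × 999.9 = 395.6 lb
  ZrO2: 17.70% × 999.9 = 177.0 lb
  MgO: 29.03% × 999.9 = 290.3 lb
Mass-balance tally per oxide given the weights on record, per the basis as stated (delivered sums recover each target given rounding of the digits):
  Al2O3: 137.6·0.9960 = 137.0 lb (target 137.1 lb)
  SiO2: 262.7·0.3252 + 489.7·0.6333 = 395.6 lb (target 395.6 lb)
  ZrO2: 262.7·0.6738 = 177.0 lb (target 177.0 lb)
  MgO: 137.1·0.9847 + 489.7·0.3170 = 290.2 lb (target 290.3 lb)
Glass-mass bookkeeping: batch total minus LOI = 999.9 lb (targets for the oxides total 999.9 lb; stated basis 999.9 lb — a pure rounding effect).
Total batch = Σ batch = 1027 lb; ignition loss, Σ(batch × LOI) = 27.25 lb; yield: glass divided by total = 97.35%.

Batch per 999.9 lb glass melt:
  Tabular alumina: 137.6 lb
  Zircon: 262.7 lb
  Periclase: 137.1 lb
  Mg3Si4O10(OH)2: 489.7 lb
Total batch = 1027 lb; LOI loss = 27.25 lb; yield = 97.35%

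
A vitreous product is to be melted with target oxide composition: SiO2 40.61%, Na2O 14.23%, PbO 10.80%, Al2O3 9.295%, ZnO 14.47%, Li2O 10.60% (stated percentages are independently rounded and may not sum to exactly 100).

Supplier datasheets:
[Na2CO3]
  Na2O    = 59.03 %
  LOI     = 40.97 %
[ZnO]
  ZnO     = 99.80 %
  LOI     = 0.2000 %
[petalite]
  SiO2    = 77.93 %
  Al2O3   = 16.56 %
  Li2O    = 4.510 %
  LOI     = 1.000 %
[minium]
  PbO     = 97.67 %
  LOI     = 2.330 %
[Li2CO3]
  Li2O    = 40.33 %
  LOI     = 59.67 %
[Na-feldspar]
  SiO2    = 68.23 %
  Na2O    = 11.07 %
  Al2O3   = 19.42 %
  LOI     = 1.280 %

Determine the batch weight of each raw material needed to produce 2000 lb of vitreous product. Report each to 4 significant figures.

Intermediates are shown (rounded to 4 significant figures) across the worked steps; the working math carries exact precision through every step — every reported value carries a single rounding; the derived quantities are re-derived using the weight values per 2000 lb of glass in full float precision (glass mass, the yield, LOI, six oxide percentages, the totals) as quoted within the problem or the answer.
Target masses of each oxide per 2000 lb vitreous product:
  SiO2: 40.61% × 2000 = 812.2 lb
  Na2O: 14.23% × 2000 = 284.6 lb
  PbO: 10.80% × 2000 = 216.0 lb
  Al2O3: 9.295% × 2000 = 185.9 lb
  ZnO: 14.47% × 2000 = 289.4 lb
  Li2O: 10.60% × 2000 = 212.0 lb
Balance tally, oxide-wise, given the weights on record, for the quoted basis mass (sum by sum, the targets are met inside rounding margins):
  SiO2: 805.4·0.7793 + 270.4·0.6823 = 812.1 lb (target 812.2 lb)
  Na2O: 431.4·0.5903 + 270.4·0.1107 = 284.6 lb (target 284.6 lb)
  PbO: 221.2·0.9767 = 216.0 lb (target 216.0 lb)
  Al2O3: 805.4·0.1656 + 270.4·0.1942 = 185.9 lb (target 185.9 lb)
  ZnO: 290.0·0.9980 = 289.4 lb (target 289.4 lb)
  Li2O: 805.4·0.04510 + 435.6·0.4033 = 212.0 lb (target 212.0 lb)
Glass-mass sanity pass: Σ batch − LOI loss = 2000 lb (oxide target masses add up to 2000 lb; stated basis 2000 lb — deltas are rounding alone).
Batch grand total — Σ batch = 2454 lb; ignition loss, Σ(batch × LOI) = 453.9 lb; yield: glass divided by total = 81.50%.

Batch per 2000 lb vitreous product:
  Na2CO3: 431.4 lb
  ZnO: 290.0 lb
  petalite: 805.4 lb
  minium: 221.2 lb
  Li2CO3: 435.6 lb
  Na-feldspar: 270.4 lb
Total batch = 2454 lb; LOI loss = 453.9 lb; yield = 81.50%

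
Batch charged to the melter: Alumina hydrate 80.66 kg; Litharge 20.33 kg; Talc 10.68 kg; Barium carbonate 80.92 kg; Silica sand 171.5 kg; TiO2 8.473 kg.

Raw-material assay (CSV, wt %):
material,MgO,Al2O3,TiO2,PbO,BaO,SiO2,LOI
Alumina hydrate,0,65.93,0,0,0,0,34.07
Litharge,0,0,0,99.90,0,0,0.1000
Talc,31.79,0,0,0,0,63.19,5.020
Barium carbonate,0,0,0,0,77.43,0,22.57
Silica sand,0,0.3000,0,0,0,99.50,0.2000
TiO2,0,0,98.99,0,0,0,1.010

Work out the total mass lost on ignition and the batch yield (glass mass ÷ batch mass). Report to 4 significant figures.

LOI loss = 46.73 kg; glass = 325.8 kg; yield = 87.46%

Full precision is held throughout; in-progress results are rounded to four significant digits wherever printed — each reported value takes exactly one rounding; the derived quantities (yield, glass mass, the six compositions, LOI, the totals) are computed in full precision starting from the weights for 325.8 kg of glass, precisely as stated by question or answer.
Each material's LOI contribution:
  Alumina hydrate: 80.66 × 0.3407 = 27.48 kg
  Litharge: 20.33 × 0.001000 = 0.02033 kg
  Talc: 10.68 × 0.05020 = 0.5361 kg
  Barium carbonate: 80.92 × 0.2257 = 18.26 kg
  Silica sand: 171.5 × 0.002000 = 0.3430 kg
  TiO2: 8.473 × 0.01010 = 0.08558 kg
Total LOI = 46.73 kg
Glass = batch − LOI = 372.6 − 46.73 = 325.8 kg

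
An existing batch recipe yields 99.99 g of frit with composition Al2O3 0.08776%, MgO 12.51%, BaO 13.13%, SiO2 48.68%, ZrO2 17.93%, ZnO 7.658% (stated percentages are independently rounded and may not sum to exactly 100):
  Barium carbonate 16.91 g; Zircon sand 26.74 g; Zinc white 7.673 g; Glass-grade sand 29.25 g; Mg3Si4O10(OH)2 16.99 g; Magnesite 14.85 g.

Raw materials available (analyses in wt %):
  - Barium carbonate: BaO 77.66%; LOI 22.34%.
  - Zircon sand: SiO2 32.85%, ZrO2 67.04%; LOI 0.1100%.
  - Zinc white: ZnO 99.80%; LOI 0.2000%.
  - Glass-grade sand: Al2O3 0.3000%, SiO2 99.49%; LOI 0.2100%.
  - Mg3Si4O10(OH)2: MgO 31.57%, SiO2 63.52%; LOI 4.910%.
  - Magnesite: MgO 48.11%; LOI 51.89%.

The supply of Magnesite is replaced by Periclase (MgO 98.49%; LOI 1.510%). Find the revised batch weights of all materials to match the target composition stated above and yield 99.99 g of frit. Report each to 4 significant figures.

Revised batch per 99.99 g frit:
  Barium carbonate: 16.91 g
  Zircon sand: 26.74 g
  Zinc white: 7.673 g
  Glass-grade sand: 29.25 g
  Mg3Si4O10(OH)2: 16.99 g
  Periclase: 7.256 g
Total batch = 104.8 g; LOI loss = 4.828 g

Full precision is held through every step; values along the way are printed rounded off to 4 significant digits alongside each step. Each reported number is rounded a single time — the derived quantities (glass mass, LOI, yield, the six compositions, the totals) are re-derived starting from the weights on 99.99 g of glass in full float precision, precisely as stated by the problem or answer text.
Oxide-by-oxide targets in 99.99 g frit:
  Al2O3: 0.08776% × 99.99 = 0.08775 g
  MgO: 12.51% × 99.99 = 12.51 g
  BaO: 13.13% × 99.99 = 13.13 g
  SiO2: 48.68% × 99.99 = 48.68 g
  ZrO2: 17.93% × 99.99 = 17.93 g
  ZnO: 7.658% × 99.99 = 7.657 g
Oxide-by-oxide audit applying the batch weights above, per the basis as stated (oxide sums agree with the targets once rounding is allowed for):
  Al2O3: 29.25·0.003000 = 0.08775 g (target 0.08775 g)
  MgO: 16.99·0.3157 + 7.256·0.9849 = 12.51 g (target 12.51 g)
  BaO: 16.91·0.7766 = 13.13 g (target 13.13 g)
  SiO2: 26.74·0.3285 + 29.25·0.9949 + 16.99·0.6352 = 48.68 g (target 48.68 g)
  ZrO2: 26.74·0.6704 = 17.93 g (target 17.93 g)
  ZnO: 7.673·0.9980 = 7.658 g (target 7.657 g)
Glass mass check: batch Σ − ignition loss = 99.99 g (the Σ of target masses is 99.99 g; against the stated basis, 99.99 g — a pure rounding effect).
Batch grand total — Σ batch = 104.8 g; loss to ignition Σ batch·LOI = 4.828 g; glass ÷ batch gives a yield of 95.39%.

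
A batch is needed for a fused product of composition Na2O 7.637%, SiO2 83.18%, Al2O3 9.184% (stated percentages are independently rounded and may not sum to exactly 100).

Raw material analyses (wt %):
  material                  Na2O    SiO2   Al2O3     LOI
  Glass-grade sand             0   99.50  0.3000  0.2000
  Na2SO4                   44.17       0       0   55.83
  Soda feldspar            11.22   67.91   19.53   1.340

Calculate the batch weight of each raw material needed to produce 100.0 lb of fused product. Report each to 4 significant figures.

Values along the way appear, rounded to four significant figures, across the worked steps — all arithmetic maintains exact precision from start to finish. A single rounding produces each reported figure. Derived quantities, which include glass mass, the yield, LOI, three oxide percentages, totals, are carried at full precision, as they appear in the question or the answer, from the weighed amounts per 100.0 lb of glass.
Per-oxide target masses for 100.0 lb fused product:
  Na2O: 7.637% × 100.0 = 7.637 lb
  SiO2: 83.18% × 100.0 = 83.18 lb
  Al2O3: 9.184% × 100.0 = 9.184 lb
Per-oxide balance check working from each reported weight, on the stated basis (each sum matches its target mass exact up to rounding of places):
  Na2O: 5.548·0.4417 + 46.23·0.1122 = 7.638 lb (target 7.637 lb)
  SiO2: 52.05·0.9950 + 46.23·0.6791 = 83.18 lb (target 83.18 lb)
  Al2O3: 52.05·0.003000 + 46.23·0.1953 = 9.185 lb (target 9.184 lb)
The glass-mass cross-check: whole batch net of LOI = 100.0 lb (the Σ of target masses is 100.0 lb; the stated basis being 100.0 lb — deltas are rounding alone).
Whole-batch sum: Σ batch = 103.8 lb; LOI loss = Σ batch·LOI = 3.821 lb; yield = glass ÷ total batch = 96.32%.

Batch per 100.0 lb fused product:
  Glass-grade sand: 52.05 lb
  Na2SO4: 5.548 lb
  Soda feldspar: 46.23 lb
Total batch = 103.8 lb; LOI loss = 3.821 lb; yield = 96.32%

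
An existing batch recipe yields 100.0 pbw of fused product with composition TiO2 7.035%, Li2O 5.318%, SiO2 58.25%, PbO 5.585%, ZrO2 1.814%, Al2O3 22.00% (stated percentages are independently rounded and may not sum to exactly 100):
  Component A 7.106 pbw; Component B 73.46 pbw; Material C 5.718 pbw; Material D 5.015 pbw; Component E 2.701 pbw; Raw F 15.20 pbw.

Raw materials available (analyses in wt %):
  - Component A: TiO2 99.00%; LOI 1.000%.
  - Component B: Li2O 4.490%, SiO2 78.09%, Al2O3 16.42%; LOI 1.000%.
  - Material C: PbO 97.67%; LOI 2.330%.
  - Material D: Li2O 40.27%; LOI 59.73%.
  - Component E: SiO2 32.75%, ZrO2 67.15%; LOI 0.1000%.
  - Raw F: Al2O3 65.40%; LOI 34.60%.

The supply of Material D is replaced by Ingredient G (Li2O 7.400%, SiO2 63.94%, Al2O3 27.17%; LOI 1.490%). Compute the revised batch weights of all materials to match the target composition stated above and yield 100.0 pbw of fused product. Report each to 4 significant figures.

Revised batch per 100.0 pbw fused product:
  Component A: 7.106 pbw
  Component B: 29.05 pbw
  Material C: 5.718 pbw
  Ingredient G: 54.24 pbw
  Component E: 2.701 pbw
  Raw F: 3.812 pbw
Total batch = 102.6 pbw; LOI loss = 2.625 pbw

In-progress results are displayed, rounded to four significant figures, in the printout — every computation holds exact precision at every stage; a single rounding completes every reported number — the derived quantities are rebuilt in full float precision (totals, yield, the six compositions, net glass mass, LOI) using the weight values per 100.0 pbw of glass as they appear in either problem or answer.
Oxide-by-oxide targets in 100.0 pbw fused product:
  TiO2: 7.035% × 100.0 = 7.035 pbw
  Li2O: 5.318% × 100.0 = 5.318 pbw
  SiO2: 58.25% × 100.0 = 58.25 pbw
  PbO: 5.585% × 100.0 = 5.585 pbw
  ZrO2: 1.814% × 100.0 = 1.814 pbw
  Al2O3: 22.00% × 100.0 = 22.00 pbw
Checking each oxide sum on the weights just shown, under the basis named above (each sum matches its target mass within answer rounding):
  TiO2: 7.106·0.9900 = 7.035 pbw (target 7.035 pbw)
  Li2O: 29.05·0.04490 + 54.24·0.07400 = 5.318 pbw (target 5.318 pbw)
  SiO2: 29.05·0.7809 + 54.24·0.6394 + 2.701·0.3275 = 58.25 pbw (target 58.25 pbw)
  PbO: 5.718·0.9767 = 5.585 pbw (target 5.585 pbw)
  ZrO2: 2.701·0.6715 = 1.814 pbw (target 1.814 pbw)
  Al2O3: 29.05·0.1642 + 54.24·0.2717 + 3.812·0.6540 = 22.00 pbw (target 22.00 pbw)
Glass mass check: whole batch net of LOI = 100.0 pbw (targets for the oxides total 100.0 pbw; versus the stated basis of 100.0 pbw — differing by rounding only).
Total batch = Σ batch = 102.6 pbw; ignition loss, Σ(batch × LOI) = 2.625 pbw; yield, glass over the total, = 97.44%.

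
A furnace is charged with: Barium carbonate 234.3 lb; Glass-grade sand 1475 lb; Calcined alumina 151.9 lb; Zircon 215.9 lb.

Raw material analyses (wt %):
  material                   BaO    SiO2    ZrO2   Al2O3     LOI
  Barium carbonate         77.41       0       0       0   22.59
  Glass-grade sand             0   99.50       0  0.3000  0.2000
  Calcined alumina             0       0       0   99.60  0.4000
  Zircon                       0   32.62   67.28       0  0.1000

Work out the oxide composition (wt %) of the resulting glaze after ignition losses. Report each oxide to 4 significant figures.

Glass mass = 2020 lb (batch 2077 − LOI 56.70).
Composition: BaO 8.977%, SiO2 76.13%, ZrO2 7.190%, Al2O3 7.707%

The working math keeps full precision at each step; in-progress results are shown rounded to four significant digits; each reported value is rounded only once. All derived quantities, including the totals, yield, glass mass, LOI, the four compositions, are computed from the weighed amounts for 2020 lb of glass in full precision as written in either problem or answer.
Per-oxide mass from batch:
  BaO: 234.3·0.7741 = 181.4 lb
  SiO2: 1475·0.9950 + 215.9·0.3262 = 1538 lb
  ZrO2: 215.9·0.6728 = 145.3 lb
  Al2O3: 1475·0.003000 + 151.9·0.9960 = 155.7 lb
LOI: 234.3·0.2259 + 1475·0.002000 + 151.9·0.004000 + 215.9·0.001000 = 56.70 lb
Glass = total batch minus LOI = 2077 − 56.70 = 2020 lb (= the summed oxide contributions)
oxide / glass × 100 gives the wt %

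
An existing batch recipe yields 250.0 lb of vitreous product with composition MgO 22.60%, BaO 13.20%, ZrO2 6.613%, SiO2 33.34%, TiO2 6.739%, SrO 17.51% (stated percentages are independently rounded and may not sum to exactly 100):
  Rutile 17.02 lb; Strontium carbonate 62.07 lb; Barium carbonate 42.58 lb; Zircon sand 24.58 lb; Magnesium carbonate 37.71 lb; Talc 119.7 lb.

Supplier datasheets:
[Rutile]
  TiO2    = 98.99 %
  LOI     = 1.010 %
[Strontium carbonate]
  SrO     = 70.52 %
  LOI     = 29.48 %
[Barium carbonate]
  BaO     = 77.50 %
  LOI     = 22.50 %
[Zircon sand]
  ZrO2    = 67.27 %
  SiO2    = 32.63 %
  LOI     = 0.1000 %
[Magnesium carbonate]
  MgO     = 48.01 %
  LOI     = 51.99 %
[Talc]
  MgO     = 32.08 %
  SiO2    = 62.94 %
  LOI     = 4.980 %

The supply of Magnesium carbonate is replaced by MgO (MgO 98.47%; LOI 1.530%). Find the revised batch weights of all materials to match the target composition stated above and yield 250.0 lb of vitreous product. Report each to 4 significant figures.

Revised batch per 250.0 lb vitreous product:
  Rutile: 17.02 lb
  Strontium carbonate: 62.07 lb
  Barium carbonate: 42.58 lb
  Zircon sand: 24.58 lb
  MgO: 18.39 lb
  Talc: 119.7 lb
Total batch = 284.3 lb; LOI loss = 34.32 lb

Values along the way are shown, rounded to 4 significant figures, on the page. Every computation keeps exact precision all the way through — each reported figure undergoes a single rounding — the derived quantities are re-derived in full precision (the totals, the yield, net glass mass, ignition loss, the six compositions) from the batch weights per 250.0 lb of glass, as written in the problem or the answer.
Oxide mass targets, per 250.0 lb vitreous product:
  MgO: 22.60% × 250.0 = 56.50 lb
  BaO: 13.20% × 250.0 = 33.00 lb
  ZrO2: 6.613% × 250.0 = 16.53 lb
  SiO2: 33.34% × 250.0 = 83.35 lb
  TiO2: 6.739% × 250.0 = 16.85 lb
  SrO: 17.51% × 250.0 = 43.78 lb
Checking each oxide sum per the reported batch figures, for the quoted basis mass (summed amounts equal target values once rounding is allowed for):
  MgO: 18.39·0.9847 + 119.7·0.3208 = 56.51 lb (target 56.50 lb)
  BaO: 42.58·0.7750 = 33.00 lb (target 33.00 lb)
  ZrO2: 24.58·0.6727 = 16.53 lb (target 16.53 lb)
  SiO2: 24.58·0.3263 + 119.7·0.6294 = 83.36 lb (target 83.35 lb)
  TiO2: 17.02·0.9899 = 16.85 lb (target 16.85 lb)
  SrO: 62.07·0.7052 = 43.77 lb (target 43.78 lb)
Mass balance on the glass: batch total minus LOI = 250.0 lb (summing oxide targets gives 250.0 lb; the stated basis being 250.0 lb — any gap is answer rounding).
Summing the batch: Σ batch = 284.3 lb; Σ batch·LOI gives LOI loss = 34.32 lb; yield = glass ÷ total batch = 87.93%.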